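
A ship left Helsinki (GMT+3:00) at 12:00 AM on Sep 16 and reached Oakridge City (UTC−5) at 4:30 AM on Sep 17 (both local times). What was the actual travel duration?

Departure in UTC: 12:00 AM − 3:00 = 9:00 PM on Sep 15.
Arrival in UTC: 4:30 AM + 5:00 = 9:30 AM on Sep 17.
Elapsed = 9:30 AM − 9:00 PM (+2 days) = 36 hours 30 minutes.

36 hours 30 minutes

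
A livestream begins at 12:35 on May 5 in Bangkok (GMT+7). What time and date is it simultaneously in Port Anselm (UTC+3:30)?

09:05 on May 5

Port Anselm is 3:30 behind Bangkok.
Shift by the zone difference: 12:35 − 3:30 = 09:05 on May 5 in Port Anselm.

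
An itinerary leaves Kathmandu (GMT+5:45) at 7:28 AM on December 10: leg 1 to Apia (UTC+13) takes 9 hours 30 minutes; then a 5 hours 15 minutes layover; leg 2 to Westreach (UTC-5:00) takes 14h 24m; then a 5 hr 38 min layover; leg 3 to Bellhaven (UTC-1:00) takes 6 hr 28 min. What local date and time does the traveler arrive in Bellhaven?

5:58 PM on December 11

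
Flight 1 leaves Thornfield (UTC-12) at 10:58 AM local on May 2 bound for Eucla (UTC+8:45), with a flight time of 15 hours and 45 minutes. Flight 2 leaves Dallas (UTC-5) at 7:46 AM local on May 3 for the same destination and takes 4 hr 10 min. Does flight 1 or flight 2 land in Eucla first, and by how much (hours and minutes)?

the first, by 2 hours 13 minutes

Flight 1 in UTC: 10:58 AM + 12:00 = 10:58 PM on May 2.
+15 hours and 45 minutes → arrive 2:43 PM UTC on May 3.
Flight 2 in UTC: 7:46 AM + 5:00 = 12:46 PM on May 3.
+4 hours and 10 minutes → arrive 4:56 PM UTC on May 3.
Flight 1 lands earlier by 2 hours 13 minutes.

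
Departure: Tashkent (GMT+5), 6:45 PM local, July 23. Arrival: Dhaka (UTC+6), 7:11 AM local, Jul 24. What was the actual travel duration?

11 hours 26 minutes

Departure in UTC: 6:45 PM − 5:00 = 1:45 PM on Jul 23.
Arrival in UTC: 7:11 AM − 6:00 = 1:11 AM on Jul 24.
Elapsed = 1:11 AM − 1:45 PM (+1 day) = 11 hours 26 minutes.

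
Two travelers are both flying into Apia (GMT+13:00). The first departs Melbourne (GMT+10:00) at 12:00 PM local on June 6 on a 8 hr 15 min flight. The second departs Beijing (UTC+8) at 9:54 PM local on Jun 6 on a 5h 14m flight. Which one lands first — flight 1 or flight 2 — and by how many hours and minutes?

Flight 1 in UTC: 12:00 PM − 10:00 = 2:00 AM on Jun 6.
+8 hours and 15 minutes → arrive 10:15 AM UTC on Jun 6.
Flight 2 in UTC: 9:54 PM − 8:00 = 1:54 PM on Jun 6.
+5 hours and 14 minutes → arrive 7:08 PM UTC on Jun 6.
Flight 1 lands earlier by 8 hours 53 minutes.

the first, by 8 hours 53 minutes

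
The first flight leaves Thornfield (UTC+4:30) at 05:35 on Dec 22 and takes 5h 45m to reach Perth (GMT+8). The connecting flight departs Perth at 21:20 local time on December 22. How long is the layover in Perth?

6 hours 30 minutes

Convert departure to UTC: 05:35 − 4:30 = 01:05 UTC on Dec 22.
Add 5 hours 45 minutes flight time → 06:50 UTC.
Perth is UTC+8:00, so local arrival = 06:50 + 8:00 = 14:50 on Dec 22.
Layover = 21:20 − 14:50 = 6 hours 30 minutes.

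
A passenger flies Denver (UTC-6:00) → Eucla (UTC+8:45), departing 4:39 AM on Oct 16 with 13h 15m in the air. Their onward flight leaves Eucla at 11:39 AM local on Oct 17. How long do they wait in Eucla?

Convert departure to UTC: 4:39 AM + 6:00 = 10:39 AM UTC on Oct 16.
Add 13 hours 15 minutes flight time → 11:54 PM UTC.
Eucla is UTC+8:45, so local arrival = 11:54 PM + 8:45 = 8:39 AM on Oct 17.
Layover = 11:39 AM − 8:39 AM = 3 hours.

3 hours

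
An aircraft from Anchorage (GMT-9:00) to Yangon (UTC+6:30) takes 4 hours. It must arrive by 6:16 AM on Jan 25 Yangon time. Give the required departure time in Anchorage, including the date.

Target arrival in UTC: 6:16 AM − 6:30 = 11:46 PM on Jan 24.
Subtract 4 hours → departure 7:46 PM UTC on Jan 24.
Anchorage is UTC−9:00: 7:46 PM − 9:00 = 10:46 AM on Jan 24.

10:46 AM on January 24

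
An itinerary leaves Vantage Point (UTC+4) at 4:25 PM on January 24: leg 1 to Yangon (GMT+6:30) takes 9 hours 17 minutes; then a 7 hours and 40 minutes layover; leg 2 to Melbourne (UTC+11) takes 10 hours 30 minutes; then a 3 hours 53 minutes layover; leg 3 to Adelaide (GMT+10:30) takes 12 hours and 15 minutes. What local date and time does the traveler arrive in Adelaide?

6:30 PM on Jan 26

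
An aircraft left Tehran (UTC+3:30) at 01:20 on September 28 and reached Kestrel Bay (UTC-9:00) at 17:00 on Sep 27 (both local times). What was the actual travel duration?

Departure in UTC: 01:20 − 3:30 = 21:50 on Sep 27.
Arrival in UTC: 17:00 + 9:00 = 02:00 on Sep 28.
Elapsed = 02:00 − 21:50 (+1 day) = 4 hours 10 minutes.

4 hours 10 minutes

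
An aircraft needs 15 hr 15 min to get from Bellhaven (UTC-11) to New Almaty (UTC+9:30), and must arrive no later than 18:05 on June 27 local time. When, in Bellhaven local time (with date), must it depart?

Target arrival in UTC: 18:05 − 9:30 = 08:35 on Jun 27.
Subtract 15 hours 15 minutes → departure 17:20 UTC on Jun 26.
Bellhaven is UTC−11:00: 17:20 − 11:00 = 06:20 on Jun 26.

06:20 on June 26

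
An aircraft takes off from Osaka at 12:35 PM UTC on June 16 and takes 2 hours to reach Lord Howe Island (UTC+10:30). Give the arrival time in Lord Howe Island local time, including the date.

Departure is given in UTC: 12:35 PM on Jun 16.
Add 2 hours → 2:35 PM UTC.
Lord Howe Island is UTC+10:30: 2:35 PM + 10:30 = 1:05 AM on Jun 17.

1:05 AM on Jun 17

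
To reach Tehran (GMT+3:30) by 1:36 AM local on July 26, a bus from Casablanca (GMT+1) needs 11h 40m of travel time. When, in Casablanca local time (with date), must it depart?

11:26 AM on July 25

Target arrival in UTC: 1:36 AM − 3:30 = 10:06 PM on Jul 25.
Subtract 11 hours 40 minutes → departure 10:26 AM UTC on Jul 25.
Casablanca is UTC+1:00: 10:26 AM + 1:00 = 11:26 AM on Jul 25.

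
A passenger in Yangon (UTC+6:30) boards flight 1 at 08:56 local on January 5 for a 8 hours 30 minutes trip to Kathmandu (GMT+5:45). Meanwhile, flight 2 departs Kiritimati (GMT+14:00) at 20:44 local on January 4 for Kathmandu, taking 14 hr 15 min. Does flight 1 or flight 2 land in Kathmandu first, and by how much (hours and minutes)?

the second, by 13 hours 57 minutes

Flight 1 in UTC: 08:56 − 6:30 = 02:26 on Jan 5.
+8 hours and 30 minutes → arrive 10:56 UTC on Jan 5.
Flight 2 in UTC: 20:44 − 14:00 = 06:44 on Jan 4.
+14 hours 15 minutes → arrive 20:59 UTC on Jan 4.
Flight 2 lands earlier by 13 hours 57 minutes.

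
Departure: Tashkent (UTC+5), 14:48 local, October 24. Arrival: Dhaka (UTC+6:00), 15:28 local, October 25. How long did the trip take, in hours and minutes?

Departure in UTC: 14:48 − 5:00 = 09:48 on Oct 24.
Arrival in UTC: 15:28 − 6:00 = 09:28 on Oct 25.
Elapsed = 09:28 − 09:48 (+1 day) = 23 hours 40 minutes.

23 hours 40 minutes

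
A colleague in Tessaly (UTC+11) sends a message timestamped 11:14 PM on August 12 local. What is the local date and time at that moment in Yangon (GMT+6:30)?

6:44 PM on August 12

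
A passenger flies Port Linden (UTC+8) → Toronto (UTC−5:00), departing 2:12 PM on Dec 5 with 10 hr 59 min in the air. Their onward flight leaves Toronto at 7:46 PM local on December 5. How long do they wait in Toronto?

Convert departure to UTC: 2:12 PM − 8:00 = 6:12 AM UTC on Dec 5.
Add 10 hours and 59 minutes flight time → 5:11 PM UTC.
Toronto is UTC−5:00, so local arrival = 5:11 PM − 5:00 = 12:11 PM on Dec 5.
Layover = 7:46 PM − 12:11 PM = 7 hours 35 minutes.

7 hours 35 minutes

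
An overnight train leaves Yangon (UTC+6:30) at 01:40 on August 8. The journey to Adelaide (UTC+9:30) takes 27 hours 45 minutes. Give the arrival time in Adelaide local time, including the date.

08:25 on August 9

Adelaide is 3:00 ahead of Yangon.
After 27 hours and 45 minutes it is 05:25 (Aug 9) in Yangon.
Shift by the zone difference: 05:25 + 3:00 = 08:25 on Aug 9 in Adelaide.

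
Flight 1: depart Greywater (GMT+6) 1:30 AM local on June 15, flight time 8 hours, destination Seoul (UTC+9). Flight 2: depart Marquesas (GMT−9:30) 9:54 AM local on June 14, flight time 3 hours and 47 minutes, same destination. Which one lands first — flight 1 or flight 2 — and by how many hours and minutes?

Flight 1 in UTC: 1:30 AM − 6:00 = 7:30 PM on Jun 14.
+8 hours → arrive 3:30 AM UTC on Jun 15.
Flight 2 in UTC: 9:54 AM + 9:30 = 7:24 PM on Jun 14.
+3 hours 47 minutes → arrive 11:11 PM UTC on Jun 14.
Flight 2 lands earlier by 4 hours 19 minutes.

the second, by 4 hours 19 minutes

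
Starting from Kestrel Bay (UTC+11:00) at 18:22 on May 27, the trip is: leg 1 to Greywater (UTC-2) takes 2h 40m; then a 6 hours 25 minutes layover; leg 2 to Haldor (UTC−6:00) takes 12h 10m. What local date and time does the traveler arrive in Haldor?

Convert departure to UTC: 18:22 − 11:00 = 07:22 UTC on May 27.
Add 2 hours 40 minutes leg 1 → 10:02 UTC.
Add 6 hours and 25 minutes layover in Greywater → 16:27 UTC.
Add 12 hours 10 minutes leg 2 → 04:37 UTC (May 28).
Haldor is UTC−6:00, so local arrival = 04:37 − 6:00 = 22:37 on May 27.

22:37 on May 27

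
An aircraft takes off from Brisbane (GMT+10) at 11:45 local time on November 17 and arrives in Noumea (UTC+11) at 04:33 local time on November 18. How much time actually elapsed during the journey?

15 hours 48 minutes

Noumea is 1:00 ahead of Brisbane.
Clock-face elapsed time (ignoring zones) is 16 hours 48 minutes.
Actual elapsed = 16 hours 48 minutes − 1:00 = 15 hours 48 minutes.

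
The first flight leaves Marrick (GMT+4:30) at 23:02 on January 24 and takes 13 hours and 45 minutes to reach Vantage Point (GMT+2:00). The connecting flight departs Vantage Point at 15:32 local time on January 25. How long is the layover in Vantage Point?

5 hours 15 minutes

Convert departure to UTC: 23:02 − 4:30 = 18:32 UTC on Jan 24.
Add 13 hours 45 minutes flight time → 08:17 UTC (Jan 25).
Vantage Point is UTC+2:00, so local arrival = 08:17 + 2:00 = 10:17 on Jan 25.
Layover = 15:32 − 10:17 = 5 hours 15 minutes.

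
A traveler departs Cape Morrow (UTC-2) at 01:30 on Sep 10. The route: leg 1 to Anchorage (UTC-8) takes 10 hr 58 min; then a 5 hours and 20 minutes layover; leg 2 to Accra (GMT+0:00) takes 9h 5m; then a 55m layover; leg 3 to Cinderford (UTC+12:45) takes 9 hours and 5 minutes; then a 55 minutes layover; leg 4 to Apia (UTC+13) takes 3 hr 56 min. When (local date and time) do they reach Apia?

08:44 on September 12

Convert departure to UTC: 01:30 + 2:00 = 03:30 UTC on Sep 10.
Add 10 hours 58 minutes leg 1 → 14:28 UTC.
Add 5 hours 20 minutes layover in Anchorage → 19:48 UTC.
Add 9 hours and 5 minutes leg 2 → 04:53 UTC (Sep 11).
Add 55 minutes layover in Accra → 05:48 UTC.
Add 9 hours 5 minutes leg 3 → 14:53 UTC.
Add 55 minutes layover in Cinderford → 15:48 UTC.
Add 3 hours 56 minutes leg 4 → 19:44 UTC.
Apia is UTC+13:00, so local arrival = 19:44 + 13:00 = 08:44 on Sep 12.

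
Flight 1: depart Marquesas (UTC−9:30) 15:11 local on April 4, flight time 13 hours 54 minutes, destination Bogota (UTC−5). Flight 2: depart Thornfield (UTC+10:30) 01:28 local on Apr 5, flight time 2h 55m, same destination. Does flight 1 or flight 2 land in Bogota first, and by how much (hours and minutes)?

the second, by 20 hours 42 minutes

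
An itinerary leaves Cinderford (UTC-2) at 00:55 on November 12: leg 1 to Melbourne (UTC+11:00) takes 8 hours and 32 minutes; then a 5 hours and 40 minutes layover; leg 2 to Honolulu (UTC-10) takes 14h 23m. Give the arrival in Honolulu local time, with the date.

Convert departure to UTC: 00:55 + 2:00 = 02:55 UTC on Nov 12.
Add 8 hours 32 minutes leg 1 → 11:27 UTC.
Add 5 hours and 40 minutes layover in Melbourne → 17:07 UTC.
Add 14 hours 23 minutes leg 2 → 07:30 UTC (Nov 13).
Honolulu is UTC−10:00, so local arrival = 07:30 − 10:00 = 21:30 on Nov 12.

21:30 on November 12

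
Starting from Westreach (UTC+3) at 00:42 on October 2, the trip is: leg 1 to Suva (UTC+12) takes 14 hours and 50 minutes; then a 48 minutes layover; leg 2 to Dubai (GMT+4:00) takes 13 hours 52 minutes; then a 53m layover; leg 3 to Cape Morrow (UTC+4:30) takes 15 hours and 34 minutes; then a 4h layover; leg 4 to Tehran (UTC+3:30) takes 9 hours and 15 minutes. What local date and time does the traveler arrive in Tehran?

Convert departure to UTC: 00:42 − 3:00 = 21:42 UTC on Oct 1.
Add 14 hours 50 minutes leg 1 → 12:32 UTC (Oct 2).
Add 48 minutes layover in Suva → 13:20 UTC.
Add 13 hours 52 minutes leg 2 → 03:12 UTC (Oct 3).
Add 53 minutes layover in Dubai → 04:05 UTC.
Add 15 hours and 34 minutes leg 3 → 19:39 UTC.
Add 4 hours layover in Cape Morrow → 23:39 UTC.
Add 9 hours and 15 minutes leg 4 → 08:54 UTC (Oct 4).
Tehran is UTC+3:30, so local arrival = 08:54 + 3:30 = 12:24 on Oct 4.

12:24 on October 4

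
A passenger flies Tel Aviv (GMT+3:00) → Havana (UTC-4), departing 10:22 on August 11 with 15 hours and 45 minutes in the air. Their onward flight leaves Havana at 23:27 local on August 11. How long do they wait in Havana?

Convert departure to UTC: 10:22 − 3:00 = 07:22 UTC on Aug 11.
Add 15 hours 45 minutes flight time → 23:07 UTC.
Havana is UTC−4:00, so local arrival = 23:07 − 4:00 = 19:07 on Aug 11.
Layover = 23:27 − 19:07 = 4 hours 20 minutes.

4 hours 20 minutes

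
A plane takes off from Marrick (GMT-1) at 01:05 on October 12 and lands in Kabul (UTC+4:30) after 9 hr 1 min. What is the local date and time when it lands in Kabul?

Convert departure to UTC: 01:05 + 1:00 = 02:05 UTC on Oct 12.
Add 9 hours and 1 minute travel time → 11:06 UTC.
Kabul is UTC+4:30, so local arrival = 11:06 + 4:30 = 15:36 on Oct 12.

15:36 on October 12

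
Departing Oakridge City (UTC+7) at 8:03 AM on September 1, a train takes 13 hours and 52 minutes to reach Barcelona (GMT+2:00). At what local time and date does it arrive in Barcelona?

Convert departure to UTC: 8:03 AM − 7:00 = 1:03 AM UTC on Sep 1.
Add 13 hours 52 minutes travel time → 2:55 PM UTC.
Barcelona is UTC+2:00, so local arrival = 2:55 PM + 2:00 = 4:55 PM on Sep 1.

4:55 PM on September 1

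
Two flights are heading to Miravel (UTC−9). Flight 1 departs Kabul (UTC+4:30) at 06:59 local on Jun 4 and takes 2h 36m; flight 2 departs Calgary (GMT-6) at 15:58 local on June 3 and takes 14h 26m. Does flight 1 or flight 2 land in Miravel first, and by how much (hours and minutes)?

the first, by 7 hours 19 minutes

Flight 1 in UTC: 06:59 − 4:30 = 02:29 on Jun 4.
+2 hours and 36 minutes → arrive 05:05 UTC on Jun 4.
Flight 2 in UTC: 15:58 + 6:00 = 21:58 on Jun 3.
+14 hours 26 minutes → arrive 12:24 UTC on Jun 4.
Flight 1 lands earlier by 7 hours 19 minutes.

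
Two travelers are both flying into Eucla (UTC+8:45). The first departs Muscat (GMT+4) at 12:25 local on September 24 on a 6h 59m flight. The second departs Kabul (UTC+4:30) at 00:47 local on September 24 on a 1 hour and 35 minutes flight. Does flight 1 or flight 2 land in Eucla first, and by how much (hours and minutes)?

Flight 1 in UTC: 12:25 − 4:00 = 08:25 on Sep 24.
+6 hours 59 minutes → arrive 15:24 UTC on Sep 24.
Flight 2 in UTC: 00:47 − 4:30 = 20:17 on Sep 23.
+1 hour 35 minutes → arrive 21:52 UTC on Sep 23.
Flight 2 lands earlier by 17 hours 32 minutes.

the second, by 17 hours 32 minutes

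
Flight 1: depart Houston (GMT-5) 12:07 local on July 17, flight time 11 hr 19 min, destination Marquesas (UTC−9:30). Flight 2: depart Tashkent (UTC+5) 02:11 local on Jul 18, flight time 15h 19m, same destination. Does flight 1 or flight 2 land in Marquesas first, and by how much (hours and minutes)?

Flight 1 in UTC: 12:07 + 5:00 = 17:07 on Jul 17.
+11 hours and 19 minutes → arrive 04:26 UTC on Jul 18.
Flight 2 in UTC: 02:11 − 5:00 = 21:11 on Jul 17.
+15 hours and 19 minutes → arrive 12:30 UTC on Jul 18.
Flight 1 lands earlier by 8 hours 4 minutes.

the first, by 8 hours 4 minutes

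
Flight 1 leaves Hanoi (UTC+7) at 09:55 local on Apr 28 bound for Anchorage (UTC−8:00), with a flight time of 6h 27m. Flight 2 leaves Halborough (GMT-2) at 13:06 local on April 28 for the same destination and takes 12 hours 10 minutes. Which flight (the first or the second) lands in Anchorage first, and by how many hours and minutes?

the first, by 17 hours 54 minutes

Flight 1 in UTC: 09:55 − 7:00 = 02:55 on Apr 28.
+6 hours and 27 minutes → arrive 09:22 UTC on Apr 28.
Flight 2 in UTC: 13:06 + 2:00 = 15:06 on Apr 28.
+12 hours 10 minutes → arrive 03:16 UTC on Apr 29.
Flight 1 lands earlier by 17 hours 54 minutes.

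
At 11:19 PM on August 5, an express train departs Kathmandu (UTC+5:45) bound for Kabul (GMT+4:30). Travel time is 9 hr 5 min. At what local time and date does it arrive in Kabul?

7:09 AM on August 6

Kabul is 1:15 behind Kathmandu.
After 9 hours and 5 minutes it is 8:24 AM (Aug 6) in Kathmandu.
Shift by the zone difference: 8:24 AM − 1:15 = 7:09 AM on Aug 6 in Kabul.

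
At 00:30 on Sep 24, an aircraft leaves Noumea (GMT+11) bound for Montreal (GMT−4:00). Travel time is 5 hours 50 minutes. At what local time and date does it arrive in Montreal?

15:20 on September 23

Convert departure to UTC: 00:30 − 11:00 = 13:30 UTC on Sep 23.
Add 5 hours and 50 minutes travel time → 19:20 UTC.
Montreal is UTC−4:00, so local arrival = 19:20 − 4:00 = 15:20 on Sep 23.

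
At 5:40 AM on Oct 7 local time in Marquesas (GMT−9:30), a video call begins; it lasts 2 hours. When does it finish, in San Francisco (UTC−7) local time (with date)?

10:10 AM on October 7

Convert start to UTC: 5:40 AM + 9:30 = 3:10 PM UTC on Oct 7.
Add 2 hours duration → 5:10 PM UTC.
San Francisco is UTC−7:00, so local end time = 5:10 PM − 7:00 = 10:10 AM on Oct 7.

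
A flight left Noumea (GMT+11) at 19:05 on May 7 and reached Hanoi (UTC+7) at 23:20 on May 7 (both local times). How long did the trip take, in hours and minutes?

8 hours 15 minutes

Hanoi is 4:00 behind Noumea.
Clock-face elapsed time (ignoring zones) is 4 hours 15 minutes.
Actual elapsed = 4 hours 15 minutes + 4:00 = 8 hours 15 minutes.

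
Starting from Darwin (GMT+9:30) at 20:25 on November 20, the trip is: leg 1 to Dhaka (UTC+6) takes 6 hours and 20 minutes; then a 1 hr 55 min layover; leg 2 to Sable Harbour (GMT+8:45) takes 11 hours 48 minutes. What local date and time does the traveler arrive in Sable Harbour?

Convert departure to UTC: 20:25 − 9:30 = 10:55 UTC on Nov 20.
Add 6 hours and 20 minutes leg 1 → 17:15 UTC.
Add 1 hour and 55 minutes layover in Dhaka → 19:10 UTC.
Add 11 hours and 48 minutes leg 2 → 06:58 UTC (Nov 21).
Sable Harbour is UTC+8:45, so local arrival = 06:58 + 8:45 = 15:43 on Nov 21.

15:43 on November 21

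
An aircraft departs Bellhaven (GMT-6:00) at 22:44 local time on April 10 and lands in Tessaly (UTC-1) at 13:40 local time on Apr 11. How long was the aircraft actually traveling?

9 hours 56 minutes

Tessaly is 5:00 ahead of Bellhaven.
Clock-face elapsed time (ignoring zones) is 14 hours 56 minutes.
Actual elapsed = 14 hours 56 minutes − 5:00 = 9 hours 56 minutes.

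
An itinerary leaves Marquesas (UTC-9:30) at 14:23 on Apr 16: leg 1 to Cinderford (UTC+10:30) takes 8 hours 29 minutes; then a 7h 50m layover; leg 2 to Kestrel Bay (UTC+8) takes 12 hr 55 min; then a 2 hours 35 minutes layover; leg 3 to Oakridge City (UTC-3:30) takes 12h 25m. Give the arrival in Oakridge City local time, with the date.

16:37 on Apr 18

Convert departure to UTC: 14:23 + 9:30 = 23:53 UTC on Apr 16.
Add 8 hours 29 minutes leg 1 → 08:22 UTC (Apr 17).
Add 7 hours and 50 minutes layover in Cinderford → 16:12 UTC.
Add 12 hours and 55 minutes leg 2 → 05:07 UTC (Apr 18).
Add 2 hours 35 minutes layover in Kestrel Bay → 07:42 UTC.
Add 12 hours 25 minutes leg 3 → 20:07 UTC.
Oakridge City is UTC−3:30, so local arrival = 20:07 − 3:30 = 16:37 on Apr 18.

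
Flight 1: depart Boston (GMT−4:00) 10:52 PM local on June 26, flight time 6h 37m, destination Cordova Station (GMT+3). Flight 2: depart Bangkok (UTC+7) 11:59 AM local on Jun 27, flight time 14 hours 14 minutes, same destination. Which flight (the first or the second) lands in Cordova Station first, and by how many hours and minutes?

the first, by 9 hours 44 minutes

Flight 1 in UTC: 10:52 PM + 4:00 = 2:52 AM on Jun 27.
+6 hours 37 minutes → arrive 9:29 AM UTC on Jun 27.
Flight 2 in UTC: 11:59 AM − 7:00 = 4:59 AM on Jun 27.
+14 hours 14 minutes → arrive 7:13 PM UTC on Jun 27.
Flight 1 lands earlier by 9 hours 44 minutes.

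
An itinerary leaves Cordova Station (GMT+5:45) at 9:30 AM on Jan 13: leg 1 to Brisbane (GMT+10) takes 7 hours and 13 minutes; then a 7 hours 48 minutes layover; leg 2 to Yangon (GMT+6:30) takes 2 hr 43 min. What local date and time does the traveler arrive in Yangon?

3:59 AM on January 14

Convert departure to UTC: 9:30 AM − 5:45 = 3:45 AM UTC on Jan 13.
Add 7 hours 13 minutes leg 1 → 10:58 AM UTC.
Add 7 hours and 48 minutes layover in Brisbane → 6:46 PM UTC.
Add 2 hours 43 minutes leg 2 → 9:29 PM UTC.
Yangon is UTC+6:30, so local arrival = 9:29 PM + 6:30 = 3:59 AM on Jan 14.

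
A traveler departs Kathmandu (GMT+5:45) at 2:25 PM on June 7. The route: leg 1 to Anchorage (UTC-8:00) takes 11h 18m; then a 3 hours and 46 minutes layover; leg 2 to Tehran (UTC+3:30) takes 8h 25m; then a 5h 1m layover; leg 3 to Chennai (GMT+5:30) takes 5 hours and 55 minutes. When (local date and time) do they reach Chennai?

12:35 AM on Jun 9

Convert departure to UTC: 2:25 PM − 5:45 = 8:40 AM UTC on Jun 7.
Add 11 hours and 18 minutes leg 1 → 7:58 PM UTC.
Add 3 hours 46 minutes layover in Anchorage → 11:44 PM UTC.
Add 8 hours and 25 minutes leg 2 → 8:09 AM UTC (Jun 8).
Add 5 hours 1 minute layover in Tehran → 1:10 PM UTC.
Add 5 hours and 55 minutes leg 3 → 7:05 PM UTC.
Chennai is UTC+5:30, so local arrival = 7:05 PM + 5:30 = 12:35 AM on Jun 9.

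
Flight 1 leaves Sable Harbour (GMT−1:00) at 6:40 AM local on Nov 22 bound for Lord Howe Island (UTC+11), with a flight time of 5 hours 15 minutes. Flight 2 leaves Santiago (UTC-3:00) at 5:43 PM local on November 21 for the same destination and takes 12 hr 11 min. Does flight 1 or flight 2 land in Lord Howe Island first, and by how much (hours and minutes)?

the second, by 4 hours 1 minute

Flight 1 in UTC: 6:40 AM + 1:00 = 7:40 AM on Nov 22.
+5 hours and 15 minutes → arrive 12:55 PM UTC on Nov 22.
Flight 2 in UTC: 5:43 PM + 3:00 = 8:43 PM on Nov 21.
+12 hours 11 minutes → arrive 8:54 AM UTC on Nov 22.
Flight 2 lands earlier by 4 hours 1 minute.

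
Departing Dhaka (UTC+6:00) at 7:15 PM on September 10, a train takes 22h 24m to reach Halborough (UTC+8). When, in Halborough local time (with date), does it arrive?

7:39 PM on September 11

Convert departure to UTC: 7:15 PM − 6:00 = 1:15 PM UTC on Sep 10.
Add 22 hours 24 minutes travel time → 11:39 AM UTC (Sep 11).
Halborough is UTC+8:00, so local arrival = 11:39 AM + 8:00 = 7:39 PM on Sep 11.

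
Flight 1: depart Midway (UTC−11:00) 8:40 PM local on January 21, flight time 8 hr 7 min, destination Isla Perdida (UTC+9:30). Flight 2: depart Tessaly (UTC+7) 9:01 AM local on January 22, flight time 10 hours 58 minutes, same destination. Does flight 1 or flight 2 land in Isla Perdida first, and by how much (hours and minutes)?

Flight 1 in UTC: 8:40 PM + 11:00 = 7:40 AM on Jan 22.
+8 hours and 7 minutes → arrive 3:47 PM UTC on Jan 22.
Flight 2 in UTC: 9:01 AM − 7:00 = 2:01 AM on Jan 22.
+10 hours 58 minutes → arrive 12:59 PM UTC on Jan 22.
Flight 2 lands earlier by 2 hours 48 minutes.

the second, by 2 hours 48 minutes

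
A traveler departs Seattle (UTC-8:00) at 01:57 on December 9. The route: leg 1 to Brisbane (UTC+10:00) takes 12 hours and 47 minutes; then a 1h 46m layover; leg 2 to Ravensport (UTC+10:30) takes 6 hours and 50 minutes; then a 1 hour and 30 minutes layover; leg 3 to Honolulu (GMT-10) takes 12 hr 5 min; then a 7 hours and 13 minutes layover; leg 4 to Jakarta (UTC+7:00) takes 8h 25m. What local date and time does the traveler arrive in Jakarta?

Convert departure to UTC: 01:57 + 8:00 = 09:57 UTC on Dec 9.
Add 12 hours and 47 minutes leg 1 → 22:44 UTC.
Add 1 hour and 46 minutes layover in Brisbane → 00:30 UTC (Dec 10).
Add 6 hours 50 minutes leg 2 → 07:20 UTC.
Add 1 hour and 30 minutes layover in Ravensport → 08:50 UTC.
Add 12 hours 5 minutes leg 3 → 20:55 UTC.
Add 7 hours and 13 minutes layover in Honolulu → 04:08 UTC (Dec 11).
Add 8 hours 25 minutes leg 4 → 12:33 UTC.
Jakarta is UTC+7:00, so local arrival = 12:33 + 7:00 = 19:33 on Dec 11.

19:33 on December 11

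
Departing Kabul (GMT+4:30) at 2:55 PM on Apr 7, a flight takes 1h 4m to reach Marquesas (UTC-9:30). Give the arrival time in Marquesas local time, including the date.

1:59 AM on April 7

Convert departure to UTC: 2:55 PM − 4:30 = 10:25 AM UTC on Apr 7.
Add 1 hour and 4 minutes travel time → 11:29 AM UTC.
Marquesas is UTC−9:30, so local arrival = 11:29 AM − 9:30 = 1:59 AM on Apr 7.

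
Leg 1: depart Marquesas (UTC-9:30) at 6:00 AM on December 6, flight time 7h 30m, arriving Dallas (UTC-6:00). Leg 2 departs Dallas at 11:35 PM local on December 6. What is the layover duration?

Convert departure to UTC: 6:00 AM + 9:30 = 3:30 PM UTC on Dec 6.
Add 7 hours and 30 minutes flight time → 11:00 PM UTC.
Dallas is UTC−6:00, so local arrival = 11:00 PM − 6:00 = 5:00 PM on Dec 6.
Layover = 11:35 PM − 5:00 PM = 6 hours 35 minutes.

6 hours 35 minutes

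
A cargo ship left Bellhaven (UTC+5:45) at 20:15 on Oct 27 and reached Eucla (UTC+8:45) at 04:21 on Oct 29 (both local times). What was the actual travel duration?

29 hours 6 minutes

Departure in UTC: 20:15 − 5:45 = 14:30 on Oct 27.
Arrival in UTC: 04:21 − 8:45 = 19:36 on Oct 28.
Elapsed = 19:36 − 14:30 (+1 day) = 29 hours 6 minutes.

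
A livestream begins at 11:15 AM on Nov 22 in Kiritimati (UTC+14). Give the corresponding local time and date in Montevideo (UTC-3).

6:15 PM on Nov 21

Montevideo is 17:00 behind Kiritimati.
Shift by the zone difference: 11:15 AM − 17:00 = 6:15 PM on Nov 21 in Montevideo.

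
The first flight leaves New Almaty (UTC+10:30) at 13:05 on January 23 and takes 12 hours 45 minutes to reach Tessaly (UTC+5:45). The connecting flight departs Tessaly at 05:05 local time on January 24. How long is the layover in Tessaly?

Convert departure to UTC: 13:05 − 10:30 = 02:35 UTC on Jan 23.
Add 12 hours and 45 minutes flight time → 15:20 UTC.
Tessaly is UTC+5:45, so local arrival = 15:20 + 5:45 = 21:05 on Jan 23.
Layover = 05:05 − 21:05 (+1 day) = 8 hours.

8 hours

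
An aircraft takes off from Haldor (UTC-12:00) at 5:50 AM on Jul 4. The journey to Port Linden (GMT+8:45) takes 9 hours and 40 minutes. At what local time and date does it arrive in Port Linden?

12:15 PM on Jul 5

Convert departure to UTC: 5:50 AM + 12:00 = 5:50 PM UTC on Jul 4.
Add 9 hours and 40 minutes travel time → 3:30 AM UTC (Jul 5).
Port Linden is UTC+8:45, so local arrival = 3:30 AM + 8:45 = 12:15 PM on Jul 5.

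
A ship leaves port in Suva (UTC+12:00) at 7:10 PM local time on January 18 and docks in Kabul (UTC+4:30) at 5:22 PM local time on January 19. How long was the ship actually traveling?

29 hours 42 minutes

Kabul is 7:30 behind Suva.
Clock-face elapsed time (ignoring zones) is 22 hours 12 minutes.
Actual elapsed = 22 hours 12 minutes + 7:30 = 29 hours 42 minutes.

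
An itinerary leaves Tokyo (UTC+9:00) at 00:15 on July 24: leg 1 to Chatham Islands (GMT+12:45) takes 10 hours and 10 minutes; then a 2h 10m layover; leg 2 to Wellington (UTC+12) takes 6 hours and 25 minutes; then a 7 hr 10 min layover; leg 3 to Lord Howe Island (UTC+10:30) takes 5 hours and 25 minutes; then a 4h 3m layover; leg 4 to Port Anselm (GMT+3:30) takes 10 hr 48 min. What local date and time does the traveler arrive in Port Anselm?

Convert departure to UTC: 00:15 − 9:00 = 15:15 UTC on Jul 23.
Add 10 hours and 10 minutes leg 1 → 01:25 UTC (Jul 24).
Add 2 hours and 10 minutes layover in Chatham Islands → 03:35 UTC.
Add 6 hours 25 minutes leg 2 → 10:00 UTC.
Add 7 hours and 10 minutes layover in Wellington → 17:10 UTC.
Add 5 hours 25 minutes leg 3 → 22:35 UTC.
Add 4 hours and 3 minutes layover in Lord Howe Island → 02:38 UTC (Jul 25).
Add 10 hours and 48 minutes leg 4 → 13:26 UTC.
Port Anselm is UTC+3:30, so local arrival = 13:26 + 3:30 = 16:56 on Jul 25.

16:56 on Jul 25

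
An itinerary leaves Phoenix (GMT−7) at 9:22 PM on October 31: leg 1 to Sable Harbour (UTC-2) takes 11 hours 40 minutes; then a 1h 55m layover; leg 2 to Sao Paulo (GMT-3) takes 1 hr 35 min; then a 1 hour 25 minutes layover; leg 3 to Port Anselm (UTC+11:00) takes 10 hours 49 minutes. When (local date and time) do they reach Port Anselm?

6:46 PM on November 2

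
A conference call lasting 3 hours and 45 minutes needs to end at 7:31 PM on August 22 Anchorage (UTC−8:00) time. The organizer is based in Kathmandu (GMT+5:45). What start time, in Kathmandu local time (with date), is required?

Target end time in UTC: 7:31 PM + 8:00 = 3:31 AM on Aug 23.
Subtract 3 hours 45 minutes → start 11:46 PM UTC on Aug 22.
Kathmandu is UTC+5:45: 11:46 PM + 5:45 = 5:31 AM on Aug 23.

5:31 AM on August 23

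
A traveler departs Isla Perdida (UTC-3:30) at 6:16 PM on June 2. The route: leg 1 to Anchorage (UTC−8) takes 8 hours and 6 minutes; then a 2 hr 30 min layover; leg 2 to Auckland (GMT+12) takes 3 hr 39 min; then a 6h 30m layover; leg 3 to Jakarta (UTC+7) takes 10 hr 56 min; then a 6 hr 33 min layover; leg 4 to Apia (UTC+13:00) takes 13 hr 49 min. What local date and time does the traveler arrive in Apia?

2:49 PM on Jun 5

Convert departure to UTC: 6:16 PM + 3:30 = 9:46 PM UTC on Jun 2.
Add 8 hours 6 minutes leg 1 → 5:52 AM UTC (Jun 3).
Add 2 hours and 30 minutes layover in Anchorage → 8:22 AM UTC.
Add 3 hours 39 minutes leg 2 → 12:01 PM UTC.
Add 6 hours 30 minutes layover in Auckland → 6:31 PM UTC.
Add 10 hours 56 minutes leg 3 → 5:27 AM UTC (Jun 4).
Add 6 hours 33 minutes layover in Jakarta → 12:00 PM UTC.
Add 13 hours and 49 minutes leg 4 → 1:49 AM UTC (Jun 5).
Apia is UTC+13:00, so local arrival = 1:49 AM + 13:00 = 2:49 PM on Jun 5.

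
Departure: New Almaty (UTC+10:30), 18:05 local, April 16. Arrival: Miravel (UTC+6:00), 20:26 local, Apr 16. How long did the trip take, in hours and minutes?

Departure in UTC: 18:05 − 10:30 = 07:35 on Apr 16.
Arrival in UTC: 20:26 − 6:00 = 14:26 on Apr 16.
Elapsed = 14:26 − 07:35 = 6 hours 51 minutes.

6 hours 51 minutes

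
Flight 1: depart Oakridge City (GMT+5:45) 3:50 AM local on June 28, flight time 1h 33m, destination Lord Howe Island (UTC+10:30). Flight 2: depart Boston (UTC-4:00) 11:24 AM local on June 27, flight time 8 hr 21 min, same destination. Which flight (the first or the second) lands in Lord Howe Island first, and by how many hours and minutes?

the first, by 7 minutes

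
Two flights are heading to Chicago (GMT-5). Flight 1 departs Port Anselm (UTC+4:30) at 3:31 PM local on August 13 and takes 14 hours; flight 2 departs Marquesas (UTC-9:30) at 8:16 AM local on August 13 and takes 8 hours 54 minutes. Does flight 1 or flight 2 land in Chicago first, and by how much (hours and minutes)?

the first, by 1 hour 39 minutes

Flight 1 in UTC: 3:31 PM − 4:30 = 11:01 AM on Aug 13.
+14 hours → arrive 1:01 AM UTC on Aug 14.
Flight 2 in UTC: 8:16 AM + 9:30 = 5:46 PM on Aug 13.
+8 hours and 54 minutes → arrive 2:40 AM UTC on Aug 14.
Flight 1 lands earlier by 1 hour 39 minutes.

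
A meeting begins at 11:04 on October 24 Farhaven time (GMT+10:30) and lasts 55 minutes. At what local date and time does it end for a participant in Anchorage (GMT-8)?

17:29 on October 23

Convert start to UTC: 11:04 − 10:30 = 00:34 UTC on Oct 24.
Add 55 minutes duration → 01:29 UTC.
Anchorage is UTC−8:00, so local end time = 01:29 − 8:00 = 17:29 on Oct 23.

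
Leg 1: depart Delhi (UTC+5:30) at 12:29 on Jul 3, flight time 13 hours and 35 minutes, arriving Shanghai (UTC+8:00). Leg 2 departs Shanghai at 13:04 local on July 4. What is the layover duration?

8 hours 30 minutes

Convert departure to UTC: 12:29 − 5:30 = 06:59 UTC on Jul 3.
Add 13 hours and 35 minutes flight time → 20:34 UTC.
Shanghai is UTC+8:00, so local arrival = 20:34 + 8:00 = 04:34 on Jul 4.
Layover = 13:04 − 04:34 = 8 hours 30 minutes.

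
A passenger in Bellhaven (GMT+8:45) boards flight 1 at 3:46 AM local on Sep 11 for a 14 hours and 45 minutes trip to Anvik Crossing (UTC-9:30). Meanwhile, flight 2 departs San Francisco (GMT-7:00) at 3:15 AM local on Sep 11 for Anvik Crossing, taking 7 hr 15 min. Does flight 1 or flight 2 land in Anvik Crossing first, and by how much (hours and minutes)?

the first, by 7 hours 44 minutes

Flight 1 in UTC: 3:46 AM − 8:45 = 7:01 PM on Sep 10.
+14 hours 45 minutes → arrive 9:46 AM UTC on Sep 11.
Flight 2 in UTC: 3:15 AM + 7:00 = 10:15 AM on Sep 11.
+7 hours and 15 minutes → arrive 5:30 PM UTC on Sep 11.
Flight 1 lands earlier by 7 hours 44 minutes.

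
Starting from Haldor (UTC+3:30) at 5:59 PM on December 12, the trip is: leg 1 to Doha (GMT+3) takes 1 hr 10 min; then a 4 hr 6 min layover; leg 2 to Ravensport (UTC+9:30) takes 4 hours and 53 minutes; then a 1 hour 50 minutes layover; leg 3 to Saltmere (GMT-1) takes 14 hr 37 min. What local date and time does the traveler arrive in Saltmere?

4:05 PM on December 13

Convert departure to UTC: 5:59 PM − 3:30 = 2:29 PM UTC on Dec 12.
Add 1 hour and 10 minutes leg 1 → 3:39 PM UTC.
Add 4 hours 6 minutes layover in Doha → 7:45 PM UTC.
Add 4 hours 53 minutes leg 2 → 12:38 AM UTC (Dec 13).
Add 1 hour 50 minutes layover in Ravensport → 2:28 AM UTC.
Add 14 hours 37 minutes leg 3 → 5:05 PM UTC.
Saltmere is UTC−1:00, so local arrival = 5:05 PM − 1:00 = 4:05 PM on Dec 13.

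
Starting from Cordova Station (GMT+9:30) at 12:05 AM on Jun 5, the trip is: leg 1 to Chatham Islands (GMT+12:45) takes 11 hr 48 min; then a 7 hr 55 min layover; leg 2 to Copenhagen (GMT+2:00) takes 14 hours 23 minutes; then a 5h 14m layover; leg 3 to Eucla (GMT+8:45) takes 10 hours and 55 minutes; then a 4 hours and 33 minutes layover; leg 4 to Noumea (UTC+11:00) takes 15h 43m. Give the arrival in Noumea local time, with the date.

Convert departure to UTC: 12:05 AM − 9:30 = 2:35 PM UTC on Jun 4.
Add 11 hours 48 minutes leg 1 → 2:23 AM UTC (Jun 5).
Add 7 hours 55 minutes layover in Chatham Islands → 10:18 AM UTC.
Add 14 hours 23 minutes leg 2 → 12:41 AM UTC (Jun 6).
Add 5 hours 14 minutes layover in Copenhagen → 5:55 AM UTC.
Add 10 hours and 55 minutes leg 3 → 4:50 PM UTC.
Add 4 hours 33 minutes layover in Eucla → 9:23 PM UTC.
Add 15 hours 43 minutes leg 4 → 1:06 PM UTC (Jun 7).
Noumea is UTC+11:00, so local arrival = 1:06 PM + 11:00 = 12:06 AM on Jun 8.

12:06 AM on Jun 8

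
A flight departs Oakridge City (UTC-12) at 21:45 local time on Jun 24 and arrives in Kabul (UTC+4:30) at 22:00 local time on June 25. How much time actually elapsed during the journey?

7 hours 45 minutes

Departure in UTC: 21:45 + 12:00 = 09:45 on Jun 25.
Arrival in UTC: 22:00 − 4:30 = 17:30 on Jun 25.
Elapsed = 17:30 − 09:45 = 7 hours 45 minutes.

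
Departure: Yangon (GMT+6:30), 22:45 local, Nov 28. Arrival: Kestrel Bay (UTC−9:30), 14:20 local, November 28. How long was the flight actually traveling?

7 hours 35 minutes

Kestrel Bay is 16:00 behind Yangon.
Clock-face elapsed time (ignoring zones) is −8 hours 25 minutes.
Actual elapsed = −8 hours 25 minutes + 16:00 = 7 hours 35 minutes.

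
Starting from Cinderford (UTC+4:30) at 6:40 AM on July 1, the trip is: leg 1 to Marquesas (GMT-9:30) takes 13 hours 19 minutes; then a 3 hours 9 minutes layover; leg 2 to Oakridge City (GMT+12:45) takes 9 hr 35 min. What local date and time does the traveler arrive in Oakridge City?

4:58 PM on July 2

Convert departure to UTC: 6:40 AM − 4:30 = 2:10 AM UTC on Jul 1.
Add 13 hours and 19 minutes leg 1 → 3:29 PM UTC.
Add 3 hours 9 minutes layover in Marquesas → 6:38 PM UTC.
Add 9 hours 35 minutes leg 2 → 4:13 AM UTC (Jul 2).
Oakridge City is UTC+12:45, so local arrival = 4:13 AM + 12:45 = 4:58 PM on Jul 2.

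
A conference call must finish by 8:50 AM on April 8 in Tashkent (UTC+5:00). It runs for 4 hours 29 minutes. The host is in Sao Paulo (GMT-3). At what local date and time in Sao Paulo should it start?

Target end time in UTC: 8:50 AM − 5:00 = 3:50 AM on Apr 8.
Subtract 4 hours and 29 minutes → start 11:21 PM UTC on Apr 7.
Sao Paulo is UTC−3:00: 11:21 PM − 3:00 = 8:21 PM on Apr 7.

8:21 PM on Apr 7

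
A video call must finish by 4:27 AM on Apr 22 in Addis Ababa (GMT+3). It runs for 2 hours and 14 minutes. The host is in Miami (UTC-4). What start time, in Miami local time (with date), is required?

Target end time in UTC: 4:27 AM − 3:00 = 1:27 AM on Apr 22.
Subtract 2 hours and 14 minutes → start 11:13 PM UTC on Apr 21.
Miami is UTC−4:00: 11:13 PM − 4:00 = 7:13 PM on Apr 21.

7:13 PM on April 21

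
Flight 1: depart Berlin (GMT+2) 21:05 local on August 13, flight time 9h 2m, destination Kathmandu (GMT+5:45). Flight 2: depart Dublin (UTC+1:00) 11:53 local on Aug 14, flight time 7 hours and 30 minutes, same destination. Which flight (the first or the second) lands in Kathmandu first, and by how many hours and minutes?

the first, by 14 hours 16 minutes

Flight 1 in UTC: 21:05 − 2:00 = 19:05 on Aug 13.
+9 hours and 2 minutes → arrive 04:07 UTC on Aug 14.
Flight 2 in UTC: 11:53 − 1:00 = 10:53 on Aug 14.
+7 hours and 30 minutes → arrive 18:23 UTC on Aug 14.
Flight 1 lands earlier by 14 hours 16 minutes.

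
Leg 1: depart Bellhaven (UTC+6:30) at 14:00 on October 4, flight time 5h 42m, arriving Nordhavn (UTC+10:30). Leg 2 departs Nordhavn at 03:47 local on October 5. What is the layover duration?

Convert departure to UTC: 14:00 − 6:30 = 07:30 UTC on Oct 4.
Add 5 hours and 42 minutes flight time → 13:12 UTC.
Nordhavn is UTC+10:30, so local arrival = 13:12 + 10:30 = 23:42 on Oct 4.
Layover = 03:47 − 23:42 (+1 day) = 4 hours 5 minutes.

4 hours 5 minutes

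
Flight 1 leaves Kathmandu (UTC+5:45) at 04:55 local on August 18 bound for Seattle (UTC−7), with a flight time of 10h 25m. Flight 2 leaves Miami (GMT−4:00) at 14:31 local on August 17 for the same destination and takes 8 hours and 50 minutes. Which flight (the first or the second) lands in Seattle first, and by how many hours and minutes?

Flight 1 in UTC: 04:55 − 5:45 = 23:10 on Aug 17.
+10 hours 25 minutes → arrive 09:35 UTC on Aug 18.
Flight 2 in UTC: 14:31 + 4:00 = 18:31 on Aug 17.
+8 hours and 50 minutes → arrive 03:21 UTC on Aug 18.
Flight 2 lands earlier by 6 hours 14 minutes.

the second, by 6 hours 14 minutes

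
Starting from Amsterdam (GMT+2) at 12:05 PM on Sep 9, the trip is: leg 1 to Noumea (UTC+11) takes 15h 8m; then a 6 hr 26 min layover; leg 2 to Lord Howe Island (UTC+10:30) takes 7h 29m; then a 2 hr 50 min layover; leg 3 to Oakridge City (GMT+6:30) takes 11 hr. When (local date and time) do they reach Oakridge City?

11:28 AM on September 11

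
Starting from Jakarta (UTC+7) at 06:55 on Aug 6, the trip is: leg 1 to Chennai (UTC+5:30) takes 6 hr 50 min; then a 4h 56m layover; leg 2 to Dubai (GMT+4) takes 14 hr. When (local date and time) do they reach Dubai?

Convert departure to UTC: 06:55 − 7:00 = 23:55 UTC on Aug 5.
Add 6 hours 50 minutes leg 1 → 06:45 UTC (Aug 6).
Add 4 hours 56 minutes layover in Chennai → 11:41 UTC.
Add 14 hours leg 2 → 01:41 UTC (Aug 7).
Dubai is UTC+4:00, so local arrival = 01:41 + 4:00 = 05:41 on Aug 7.

05:41 on August 7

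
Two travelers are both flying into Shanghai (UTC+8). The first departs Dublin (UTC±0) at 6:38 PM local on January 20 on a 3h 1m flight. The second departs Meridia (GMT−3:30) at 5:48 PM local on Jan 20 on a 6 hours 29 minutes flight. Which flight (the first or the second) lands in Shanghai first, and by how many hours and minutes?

the first, by 6 hours 8 minutes

Flight 1 departs at 6:38 PM UTC (Jan 20).
+3 hours and 1 minute → arrive 9:39 PM UTC on Jan 20.
Flight 2 in UTC: 5:48 PM + 3:30 = 9:18 PM on Jan 20.
+6 hours and 29 minutes → arrive 3:47 AM UTC on Jan 21.
Flight 1 lands earlier by 6 hours 8 minutes.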